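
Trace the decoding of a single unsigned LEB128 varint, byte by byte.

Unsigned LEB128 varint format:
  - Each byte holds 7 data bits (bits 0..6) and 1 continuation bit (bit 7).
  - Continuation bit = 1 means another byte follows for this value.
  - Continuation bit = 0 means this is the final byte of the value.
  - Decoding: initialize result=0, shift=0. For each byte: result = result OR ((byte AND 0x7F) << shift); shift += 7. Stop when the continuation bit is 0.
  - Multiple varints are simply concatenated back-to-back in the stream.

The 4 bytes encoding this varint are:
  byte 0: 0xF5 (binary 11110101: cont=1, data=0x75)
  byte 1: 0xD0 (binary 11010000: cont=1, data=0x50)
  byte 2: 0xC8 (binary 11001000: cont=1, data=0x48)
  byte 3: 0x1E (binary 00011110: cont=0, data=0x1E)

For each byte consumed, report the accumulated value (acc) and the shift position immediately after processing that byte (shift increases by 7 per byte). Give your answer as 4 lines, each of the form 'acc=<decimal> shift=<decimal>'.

byte 0=0xF5: payload=0x75=117, contrib = 117<<0 = 117; acc -> 117, shift -> 7
byte 1=0xD0: payload=0x50=80, contrib = 80<<7 = 10240; acc -> 10357, shift -> 14
byte 2=0xC8: payload=0x48=72, contrib = 72<<14 = 1179648; acc -> 1190005, shift -> 21
byte 3=0x1E: payload=0x1E=30, contrib = 30<<21 = 62914560; acc -> 64104565, shift -> 28

Answer: acc=117 shift=7
acc=10357 shift=14
acc=1190005 shift=21
acc=64104565 shift=28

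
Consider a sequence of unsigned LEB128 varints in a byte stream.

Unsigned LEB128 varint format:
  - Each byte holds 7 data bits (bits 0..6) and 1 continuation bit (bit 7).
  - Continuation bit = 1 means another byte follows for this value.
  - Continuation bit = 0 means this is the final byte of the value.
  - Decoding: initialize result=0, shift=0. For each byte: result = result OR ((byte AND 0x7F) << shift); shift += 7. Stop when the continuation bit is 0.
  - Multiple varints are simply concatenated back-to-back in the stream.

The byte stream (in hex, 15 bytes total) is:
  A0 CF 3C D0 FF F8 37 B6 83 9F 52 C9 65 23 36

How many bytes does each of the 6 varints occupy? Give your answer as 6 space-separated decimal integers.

  byte[0]=0xA0 cont=1 payload=0x20=32: acc |= 32<<0 -> acc=32 shift=7
  byte[1]=0xCF cont=1 payload=0x4F=79: acc |= 79<<7 -> acc=10144 shift=14
  byte[2]=0x3C cont=0 payload=0x3C=60: acc |= 60<<14 -> acc=993184 shift=21 [end]
Varint 1: bytes[0:3] = A0 CF 3C -> value 993184 (3 byte(s))
  byte[3]=0xD0 cont=1 payload=0x50=80: acc |= 80<<0 -> acc=80 shift=7
  byte[4]=0xFF cont=1 payload=0x7F=127: acc |= 127<<7 -> acc=16336 shift=14
  byte[5]=0xF8 cont=1 payload=0x78=120: acc |= 120<<14 -> acc=1982416 shift=21
  byte[6]=0x37 cont=0 payload=0x37=55: acc |= 55<<21 -> acc=117325776 shift=28 [end]
Varint 2: bytes[3:7] = D0 FF F8 37 -> value 117325776 (4 byte(s))
  byte[7]=0xB6 cont=1 payload=0x36=54: acc |= 54<<0 -> acc=54 shift=7
  byte[8]=0x83 cont=1 payload=0x03=3: acc |= 3<<7 -> acc=438 shift=14
  byte[9]=0x9F cont=1 payload=0x1F=31: acc |= 31<<14 -> acc=508342 shift=21
  byte[10]=0x52 cont=0 payload=0x52=82: acc |= 82<<21 -> acc=172474806 shift=28 [end]
Varint 3: bytes[7:11] = B6 83 9F 52 -> value 172474806 (4 byte(s))
  byte[11]=0xC9 cont=1 payload=0x49=73: acc |= 73<<0 -> acc=73 shift=7
  byte[12]=0x65 cont=0 payload=0x65=101: acc |= 101<<7 -> acc=13001 shift=14 [end]
Varint 4: bytes[11:13] = C9 65 -> value 13001 (2 byte(s))
  byte[13]=0x23 cont=0 payload=0x23=35: acc |= 35<<0 -> acc=35 shift=7 [end]
Varint 5: bytes[13:14] = 23 -> value 35 (1 byte(s))
  byte[14]=0x36 cont=0 payload=0x36=54: acc |= 54<<0 -> acc=54 shift=7 [end]
Varint 6: bytes[14:15] = 36 -> value 54 (1 byte(s))

Answer: 3 4 4 2 1 1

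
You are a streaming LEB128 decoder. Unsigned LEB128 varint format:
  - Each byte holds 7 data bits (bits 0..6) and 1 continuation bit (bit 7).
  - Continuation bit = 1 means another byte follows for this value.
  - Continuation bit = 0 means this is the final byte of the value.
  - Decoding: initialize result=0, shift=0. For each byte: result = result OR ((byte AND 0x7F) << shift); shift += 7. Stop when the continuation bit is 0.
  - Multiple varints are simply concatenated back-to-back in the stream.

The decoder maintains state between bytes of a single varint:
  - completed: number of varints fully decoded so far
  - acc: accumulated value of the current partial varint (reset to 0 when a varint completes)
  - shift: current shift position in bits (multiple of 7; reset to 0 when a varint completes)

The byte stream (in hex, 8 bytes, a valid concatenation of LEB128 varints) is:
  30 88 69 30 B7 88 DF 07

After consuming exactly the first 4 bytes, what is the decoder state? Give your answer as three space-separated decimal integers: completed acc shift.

Answer: 3 0 0

Derivation:
byte[0]=0x30 cont=0 payload=0x30: varint #1 complete (value=48); reset -> completed=1 acc=0 shift=0
byte[1]=0x88 cont=1 payload=0x08: acc |= 8<<0 -> completed=1 acc=8 shift=7
byte[2]=0x69 cont=0 payload=0x69: varint #2 complete (value=13448); reset -> completed=2 acc=0 shift=0
byte[3]=0x30 cont=0 payload=0x30: varint #3 complete (value=48); reset -> completed=3 acc=0 shift=0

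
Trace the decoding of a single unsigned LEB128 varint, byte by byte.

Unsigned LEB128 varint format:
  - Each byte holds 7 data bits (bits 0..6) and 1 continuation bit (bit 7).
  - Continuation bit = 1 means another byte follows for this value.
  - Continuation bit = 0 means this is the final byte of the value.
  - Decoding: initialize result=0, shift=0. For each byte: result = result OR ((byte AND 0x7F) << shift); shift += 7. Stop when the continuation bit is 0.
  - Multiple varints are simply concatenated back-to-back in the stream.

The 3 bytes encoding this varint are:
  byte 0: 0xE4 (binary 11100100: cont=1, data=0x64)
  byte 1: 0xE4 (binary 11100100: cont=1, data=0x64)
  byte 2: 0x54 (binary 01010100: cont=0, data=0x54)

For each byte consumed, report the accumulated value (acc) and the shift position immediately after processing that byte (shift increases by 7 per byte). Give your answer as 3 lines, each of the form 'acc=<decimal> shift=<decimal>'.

byte 0=0xE4: payload=0x64=100, contrib = 100<<0 = 100; acc -> 100, shift -> 7
byte 1=0xE4: payload=0x64=100, contrib = 100<<7 = 12800; acc -> 12900, shift -> 14
byte 2=0x54: payload=0x54=84, contrib = 84<<14 = 1376256; acc -> 1389156, shift -> 21

Answer: acc=100 shift=7
acc=12900 shift=14
acc=1389156 shift=21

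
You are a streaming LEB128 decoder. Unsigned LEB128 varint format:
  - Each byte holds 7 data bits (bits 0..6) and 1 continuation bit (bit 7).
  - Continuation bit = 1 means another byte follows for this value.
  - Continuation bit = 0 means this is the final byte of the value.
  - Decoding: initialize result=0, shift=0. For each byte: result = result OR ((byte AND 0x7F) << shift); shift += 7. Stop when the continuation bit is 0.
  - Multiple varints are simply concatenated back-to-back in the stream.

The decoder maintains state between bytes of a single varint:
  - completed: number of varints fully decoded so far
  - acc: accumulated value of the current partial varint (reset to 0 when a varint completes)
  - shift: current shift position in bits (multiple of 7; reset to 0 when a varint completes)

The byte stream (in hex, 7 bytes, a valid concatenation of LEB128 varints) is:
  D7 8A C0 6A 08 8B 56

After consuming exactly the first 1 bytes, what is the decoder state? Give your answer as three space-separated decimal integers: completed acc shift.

Answer: 0 87 7

Derivation:
byte[0]=0xD7 cont=1 payload=0x57: acc |= 87<<0 -> completed=0 acc=87 shift=7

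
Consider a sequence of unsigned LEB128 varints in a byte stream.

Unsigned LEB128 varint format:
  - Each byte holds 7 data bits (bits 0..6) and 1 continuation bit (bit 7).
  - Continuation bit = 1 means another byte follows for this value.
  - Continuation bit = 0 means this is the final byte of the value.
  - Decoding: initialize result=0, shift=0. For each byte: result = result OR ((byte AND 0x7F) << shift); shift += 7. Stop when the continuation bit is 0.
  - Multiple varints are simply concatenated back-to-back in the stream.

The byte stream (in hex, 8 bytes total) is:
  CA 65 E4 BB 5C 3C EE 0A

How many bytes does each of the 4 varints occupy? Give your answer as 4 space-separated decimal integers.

  byte[0]=0xCA cont=1 payload=0x4A=74: acc |= 74<<0 -> acc=74 shift=7
  byte[1]=0x65 cont=0 payload=0x65=101: acc |= 101<<7 -> acc=13002 shift=14 [end]
Varint 1: bytes[0:2] = CA 65 -> value 13002 (2 byte(s))
  byte[2]=0xE4 cont=1 payload=0x64=100: acc |= 100<<0 -> acc=100 shift=7
  byte[3]=0xBB cont=1 payload=0x3B=59: acc |= 59<<7 -> acc=7652 shift=14
  byte[4]=0x5C cont=0 payload=0x5C=92: acc |= 92<<14 -> acc=1514980 shift=21 [end]
Varint 2: bytes[2:5] = E4 BB 5C -> value 1514980 (3 byte(s))
  byte[5]=0x3C cont=0 payload=0x3C=60: acc |= 60<<0 -> acc=60 shift=7 [end]
Varint 3: bytes[5:6] = 3C -> value 60 (1 byte(s))
  byte[6]=0xEE cont=1 payload=0x6E=110: acc |= 110<<0 -> acc=110 shift=7
  byte[7]=0x0A cont=0 payload=0x0A=10: acc |= 10<<7 -> acc=1390 shift=14 [end]
Varint 4: bytes[6:8] = EE 0A -> value 1390 (2 byte(s))

Answer: 2 3 1 2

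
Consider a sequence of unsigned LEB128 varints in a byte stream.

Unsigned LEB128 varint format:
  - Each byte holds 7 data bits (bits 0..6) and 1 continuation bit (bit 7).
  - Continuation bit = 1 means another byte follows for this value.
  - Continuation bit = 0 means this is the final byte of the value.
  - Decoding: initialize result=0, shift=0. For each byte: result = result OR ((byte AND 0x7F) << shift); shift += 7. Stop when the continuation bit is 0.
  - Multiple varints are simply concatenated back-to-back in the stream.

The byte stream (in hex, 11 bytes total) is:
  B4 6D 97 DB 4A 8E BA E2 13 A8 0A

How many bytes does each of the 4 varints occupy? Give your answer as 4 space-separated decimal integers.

  byte[0]=0xB4 cont=1 payload=0x34=52: acc |= 52<<0 -> acc=52 shift=7
  byte[1]=0x6D cont=0 payload=0x6D=109: acc |= 109<<7 -> acc=14004 shift=14 [end]
Varint 1: bytes[0:2] = B4 6D -> value 14004 (2 byte(s))
  byte[2]=0x97 cont=1 payload=0x17=23: acc |= 23<<0 -> acc=23 shift=7
  byte[3]=0xDB cont=1 payload=0x5B=91: acc |= 91<<7 -> acc=11671 shift=14
  byte[4]=0x4A cont=0 payload=0x4A=74: acc |= 74<<14 -> acc=1224087 shift=21 [end]
Varint 2: bytes[2:5] = 97 DB 4A -> value 1224087 (3 byte(s))
  byte[5]=0x8E cont=1 payload=0x0E=14: acc |= 14<<0 -> acc=14 shift=7
  byte[6]=0xBA cont=1 payload=0x3A=58: acc |= 58<<7 -> acc=7438 shift=14
  byte[7]=0xE2 cont=1 payload=0x62=98: acc |= 98<<14 -> acc=1613070 shift=21
  byte[8]=0x13 cont=0 payload=0x13=19: acc |= 19<<21 -> acc=41458958 shift=28 [end]
Varint 3: bytes[5:9] = 8E BA E2 13 -> value 41458958 (4 byte(s))
  byte[9]=0xA8 cont=1 payload=0x28=40: acc |= 40<<0 -> acc=40 shift=7
  byte[10]=0x0A cont=0 payload=0x0A=10: acc |= 10<<7 -> acc=1320 shift=14 [end]
Varint 4: bytes[9:11] = A8 0A -> value 1320 (2 byte(s))

Answer: 2 3 4 2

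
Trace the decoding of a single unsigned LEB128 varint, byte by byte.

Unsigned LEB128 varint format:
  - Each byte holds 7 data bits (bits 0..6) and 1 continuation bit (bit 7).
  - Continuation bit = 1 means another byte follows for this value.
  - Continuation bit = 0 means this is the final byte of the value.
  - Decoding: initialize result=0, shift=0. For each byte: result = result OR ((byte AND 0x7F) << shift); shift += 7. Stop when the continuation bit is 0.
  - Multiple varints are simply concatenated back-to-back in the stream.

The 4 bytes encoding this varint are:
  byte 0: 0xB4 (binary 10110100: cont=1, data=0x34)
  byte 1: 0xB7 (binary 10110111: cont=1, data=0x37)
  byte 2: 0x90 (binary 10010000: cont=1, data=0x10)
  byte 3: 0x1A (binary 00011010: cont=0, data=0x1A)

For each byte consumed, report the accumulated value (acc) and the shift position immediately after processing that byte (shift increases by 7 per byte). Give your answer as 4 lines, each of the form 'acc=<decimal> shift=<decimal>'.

Answer: acc=52 shift=7
acc=7092 shift=14
acc=269236 shift=21
acc=54795188 shift=28

Derivation:
byte 0=0xB4: payload=0x34=52, contrib = 52<<0 = 52; acc -> 52, shift -> 7
byte 1=0xB7: payload=0x37=55, contrib = 55<<7 = 7040; acc -> 7092, shift -> 14
byte 2=0x90: payload=0x10=16, contrib = 16<<14 = 262144; acc -> 269236, shift -> 21
byte 3=0x1A: payload=0x1A=26, contrib = 26<<21 = 54525952; acc -> 54795188, shift -> 28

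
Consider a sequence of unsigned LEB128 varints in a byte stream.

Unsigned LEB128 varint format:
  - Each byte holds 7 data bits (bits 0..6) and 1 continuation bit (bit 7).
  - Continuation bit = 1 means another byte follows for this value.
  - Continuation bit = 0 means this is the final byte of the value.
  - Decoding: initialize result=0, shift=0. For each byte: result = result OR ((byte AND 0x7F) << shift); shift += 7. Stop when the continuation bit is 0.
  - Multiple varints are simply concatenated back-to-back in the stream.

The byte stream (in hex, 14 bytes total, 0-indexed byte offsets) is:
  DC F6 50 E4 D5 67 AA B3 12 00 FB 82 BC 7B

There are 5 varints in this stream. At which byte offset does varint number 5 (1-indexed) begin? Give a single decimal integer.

Answer: 10

Derivation:
  byte[0]=0xDC cont=1 payload=0x5C=92: acc |= 92<<0 -> acc=92 shift=7
  byte[1]=0xF6 cont=1 payload=0x76=118: acc |= 118<<7 -> acc=15196 shift=14
  byte[2]=0x50 cont=0 payload=0x50=80: acc |= 80<<14 -> acc=1325916 shift=21 [end]
Varint 1: bytes[0:3] = DC F6 50 -> value 1325916 (3 byte(s))
  byte[3]=0xE4 cont=1 payload=0x64=100: acc |= 100<<0 -> acc=100 shift=7
  byte[4]=0xD5 cont=1 payload=0x55=85: acc |= 85<<7 -> acc=10980 shift=14
  byte[5]=0x67 cont=0 payload=0x67=103: acc |= 103<<14 -> acc=1698532 shift=21 [end]
Varint 2: bytes[3:6] = E4 D5 67 -> value 1698532 (3 byte(s))
  byte[6]=0xAA cont=1 payload=0x2A=42: acc |= 42<<0 -> acc=42 shift=7
  byte[7]=0xB3 cont=1 payload=0x33=51: acc |= 51<<7 -> acc=6570 shift=14
  byte[8]=0x12 cont=0 payload=0x12=18: acc |= 18<<14 -> acc=301482 shift=21 [end]
Varint 3: bytes[6:9] = AA B3 12 -> value 301482 (3 byte(s))
  byte[9]=0x00 cont=0 payload=0x00=0: acc |= 0<<0 -> acc=0 shift=7 [end]
Varint 4: bytes[9:10] = 00 -> value 0 (1 byte(s))
  byte[10]=0xFB cont=1 payload=0x7B=123: acc |= 123<<0 -> acc=123 shift=7
  byte[11]=0x82 cont=1 payload=0x02=2: acc |= 2<<7 -> acc=379 shift=14
  byte[12]=0xBC cont=1 payload=0x3C=60: acc |= 60<<14 -> acc=983419 shift=21
  byte[13]=0x7B cont=0 payload=0x7B=123: acc |= 123<<21 -> acc=258933115 shift=28 [end]
Varint 5: bytes[10:14] = FB 82 BC 7B -> value 258933115 (4 byte(s))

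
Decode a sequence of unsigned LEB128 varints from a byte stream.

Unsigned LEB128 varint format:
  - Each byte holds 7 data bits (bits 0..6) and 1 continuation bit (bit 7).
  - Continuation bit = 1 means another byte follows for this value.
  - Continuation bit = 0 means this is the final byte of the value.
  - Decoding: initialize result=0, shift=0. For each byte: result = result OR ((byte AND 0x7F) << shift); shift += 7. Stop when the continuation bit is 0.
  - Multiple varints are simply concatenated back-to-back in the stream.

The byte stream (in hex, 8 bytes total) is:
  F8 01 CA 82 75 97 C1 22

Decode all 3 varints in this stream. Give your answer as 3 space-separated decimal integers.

  byte[0]=0xF8 cont=1 payload=0x78=120: acc |= 120<<0 -> acc=120 shift=7
  byte[1]=0x01 cont=0 payload=0x01=1: acc |= 1<<7 -> acc=248 shift=14 [end]
Varint 1: bytes[0:2] = F8 01 -> value 248 (2 byte(s))
  byte[2]=0xCA cont=1 payload=0x4A=74: acc |= 74<<0 -> acc=74 shift=7
  byte[3]=0x82 cont=1 payload=0x02=2: acc |= 2<<7 -> acc=330 shift=14
  byte[4]=0x75 cont=0 payload=0x75=117: acc |= 117<<14 -> acc=1917258 shift=21 [end]
Varint 2: bytes[2:5] = CA 82 75 -> value 1917258 (3 byte(s))
  byte[5]=0x97 cont=1 payload=0x17=23: acc |= 23<<0 -> acc=23 shift=7
  byte[6]=0xC1 cont=1 payload=0x41=65: acc |= 65<<7 -> acc=8343 shift=14
  byte[7]=0x22 cont=0 payload=0x22=34: acc |= 34<<14 -> acc=565399 shift=21 [end]
Varint 3: bytes[5:8] = 97 C1 22 -> value 565399 (3 byte(s))

Answer: 248 1917258 565399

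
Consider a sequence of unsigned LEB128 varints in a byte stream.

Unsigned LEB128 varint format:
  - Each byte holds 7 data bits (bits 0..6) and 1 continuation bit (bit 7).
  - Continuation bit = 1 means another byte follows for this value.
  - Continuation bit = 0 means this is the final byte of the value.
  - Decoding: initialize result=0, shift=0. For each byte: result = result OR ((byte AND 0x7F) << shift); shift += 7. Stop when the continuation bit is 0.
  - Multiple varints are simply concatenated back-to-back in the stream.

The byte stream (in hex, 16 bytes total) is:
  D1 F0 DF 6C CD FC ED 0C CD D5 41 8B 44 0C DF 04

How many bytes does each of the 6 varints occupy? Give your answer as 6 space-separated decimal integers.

Answer: 4 4 3 2 1 2

Derivation:
  byte[0]=0xD1 cont=1 payload=0x51=81: acc |= 81<<0 -> acc=81 shift=7
  byte[1]=0xF0 cont=1 payload=0x70=112: acc |= 112<<7 -> acc=14417 shift=14
  byte[2]=0xDF cont=1 payload=0x5F=95: acc |= 95<<14 -> acc=1570897 shift=21
  byte[3]=0x6C cont=0 payload=0x6C=108: acc |= 108<<21 -> acc=228063313 shift=28 [end]
Varint 1: bytes[0:4] = D1 F0 DF 6C -> value 228063313 (4 byte(s))
  byte[4]=0xCD cont=1 payload=0x4D=77: acc |= 77<<0 -> acc=77 shift=7
  byte[5]=0xFC cont=1 payload=0x7C=124: acc |= 124<<7 -> acc=15949 shift=14
  byte[6]=0xED cont=1 payload=0x6D=109: acc |= 109<<14 -> acc=1801805 shift=21
  byte[7]=0x0C cont=0 payload=0x0C=12: acc |= 12<<21 -> acc=26967629 shift=28 [end]
Varint 2: bytes[4:8] = CD FC ED 0C -> value 26967629 (4 byte(s))
  byte[8]=0xCD cont=1 payload=0x4D=77: acc |= 77<<0 -> acc=77 shift=7
  byte[9]=0xD5 cont=1 payload=0x55=85: acc |= 85<<7 -> acc=10957 shift=14
  byte[10]=0x41 cont=0 payload=0x41=65: acc |= 65<<14 -> acc=1075917 shift=21 [end]
Varint 3: bytes[8:11] = CD D5 41 -> value 1075917 (3 byte(s))
  byte[11]=0x8B cont=1 payload=0x0B=11: acc |= 11<<0 -> acc=11 shift=7
  byte[12]=0x44 cont=0 payload=0x44=68: acc |= 68<<7 -> acc=8715 shift=14 [end]
Varint 4: bytes[11:13] = 8B 44 -> value 8715 (2 byte(s))
  byte[13]=0x0C cont=0 payload=0x0C=12: acc |= 12<<0 -> acc=12 shift=7 [end]
Varint 5: bytes[13:14] = 0C -> value 12 (1 byte(s))
  byte[14]=0xDF cont=1 payload=0x5F=95: acc |= 95<<0 -> acc=95 shift=7
  byte[15]=0x04 cont=0 payload=0x04=4: acc |= 4<<7 -> acc=607 shift=14 [end]
Varint 6: bytes[14:16] = DF 04 -> value 607 (2 byte(s))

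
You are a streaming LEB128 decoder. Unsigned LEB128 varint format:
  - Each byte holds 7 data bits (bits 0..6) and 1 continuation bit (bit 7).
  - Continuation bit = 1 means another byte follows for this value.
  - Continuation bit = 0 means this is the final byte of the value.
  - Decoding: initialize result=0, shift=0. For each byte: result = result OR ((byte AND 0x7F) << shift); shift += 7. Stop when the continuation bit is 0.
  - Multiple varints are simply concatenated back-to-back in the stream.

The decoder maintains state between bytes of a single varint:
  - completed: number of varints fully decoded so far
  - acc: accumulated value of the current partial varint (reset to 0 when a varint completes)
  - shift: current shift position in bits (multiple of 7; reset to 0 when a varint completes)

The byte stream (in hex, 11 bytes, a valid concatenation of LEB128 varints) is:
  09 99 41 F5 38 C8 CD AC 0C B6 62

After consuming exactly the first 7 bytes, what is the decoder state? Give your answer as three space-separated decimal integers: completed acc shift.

Answer: 3 9928 14

Derivation:
byte[0]=0x09 cont=0 payload=0x09: varint #1 complete (value=9); reset -> completed=1 acc=0 shift=0
byte[1]=0x99 cont=1 payload=0x19: acc |= 25<<0 -> completed=1 acc=25 shift=7
byte[2]=0x41 cont=0 payload=0x41: varint #2 complete (value=8345); reset -> completed=2 acc=0 shift=0
byte[3]=0xF5 cont=1 payload=0x75: acc |= 117<<0 -> completed=2 acc=117 shift=7
byte[4]=0x38 cont=0 payload=0x38: varint #3 complete (value=7285); reset -> completed=3 acc=0 shift=0
byte[5]=0xC8 cont=1 payload=0x48: acc |= 72<<0 -> completed=3 acc=72 shift=7
byte[6]=0xCD cont=1 payload=0x4D: acc |= 77<<7 -> completed=3 acc=9928 shift=14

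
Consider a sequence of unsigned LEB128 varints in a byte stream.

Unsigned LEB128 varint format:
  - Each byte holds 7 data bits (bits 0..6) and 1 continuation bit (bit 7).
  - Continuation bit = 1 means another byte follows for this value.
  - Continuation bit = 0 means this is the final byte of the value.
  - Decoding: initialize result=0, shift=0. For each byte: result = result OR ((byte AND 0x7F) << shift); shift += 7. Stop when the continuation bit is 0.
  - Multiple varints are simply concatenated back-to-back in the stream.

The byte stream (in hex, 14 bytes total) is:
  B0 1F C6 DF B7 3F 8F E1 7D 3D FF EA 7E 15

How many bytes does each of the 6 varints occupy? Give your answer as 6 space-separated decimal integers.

  byte[0]=0xB0 cont=1 payload=0x30=48: acc |= 48<<0 -> acc=48 shift=7
  byte[1]=0x1F cont=0 payload=0x1F=31: acc |= 31<<7 -> acc=4016 shift=14 [end]
Varint 1: bytes[0:2] = B0 1F -> value 4016 (2 byte(s))
  byte[2]=0xC6 cont=1 payload=0x46=70: acc |= 70<<0 -> acc=70 shift=7
  byte[3]=0xDF cont=1 payload=0x5F=95: acc |= 95<<7 -> acc=12230 shift=14
  byte[4]=0xB7 cont=1 payload=0x37=55: acc |= 55<<14 -> acc=913350 shift=21
  byte[5]=0x3F cont=0 payload=0x3F=63: acc |= 63<<21 -> acc=133033926 shift=28 [end]
Varint 2: bytes[2:6] = C6 DF B7 3F -> value 133033926 (4 byte(s))
  byte[6]=0x8F cont=1 payload=0x0F=15: acc |= 15<<0 -> acc=15 shift=7
  byte[7]=0xE1 cont=1 payload=0x61=97: acc |= 97<<7 -> acc=12431 shift=14
  byte[8]=0x7D cont=0 payload=0x7D=125: acc |= 125<<14 -> acc=2060431 shift=21 [end]
Varint 3: bytes[6:9] = 8F E1 7D -> value 2060431 (3 byte(s))
  byte[9]=0x3D cont=0 payload=0x3D=61: acc |= 61<<0 -> acc=61 shift=7 [end]
Varint 4: bytes[9:10] = 3D -> value 61 (1 byte(s))
  byte[10]=0xFF cont=1 payload=0x7F=127: acc |= 127<<0 -> acc=127 shift=7
  byte[11]=0xEA cont=1 payload=0x6A=106: acc |= 106<<7 -> acc=13695 shift=14
  byte[12]=0x7E cont=0 payload=0x7E=126: acc |= 126<<14 -> acc=2078079 shift=21 [end]
Varint 5: bytes[10:13] = FF EA 7E -> value 2078079 (3 byte(s))
  byte[13]=0x15 cont=0 payload=0x15=21: acc |= 21<<0 -> acc=21 shift=7 [end]
Varint 6: bytes[13:14] = 15 -> value 21 (1 byte(s))

Answer: 2 4 3 1 3 1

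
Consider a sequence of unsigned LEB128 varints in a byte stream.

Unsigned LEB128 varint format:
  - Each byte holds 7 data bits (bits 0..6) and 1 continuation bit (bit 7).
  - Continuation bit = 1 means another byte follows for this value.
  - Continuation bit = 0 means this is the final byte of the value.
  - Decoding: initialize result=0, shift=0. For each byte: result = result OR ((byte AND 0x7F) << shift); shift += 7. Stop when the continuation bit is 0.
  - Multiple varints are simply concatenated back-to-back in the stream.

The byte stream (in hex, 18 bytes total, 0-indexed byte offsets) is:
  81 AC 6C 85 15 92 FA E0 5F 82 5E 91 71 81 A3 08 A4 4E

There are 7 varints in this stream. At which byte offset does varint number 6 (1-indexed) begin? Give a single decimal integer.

  byte[0]=0x81 cont=1 payload=0x01=1: acc |= 1<<0 -> acc=1 shift=7
  byte[1]=0xAC cont=1 payload=0x2C=44: acc |= 44<<7 -> acc=5633 shift=14
  byte[2]=0x6C cont=0 payload=0x6C=108: acc |= 108<<14 -> acc=1775105 shift=21 [end]
Varint 1: bytes[0:3] = 81 AC 6C -> value 1775105 (3 byte(s))
  byte[3]=0x85 cont=1 payload=0x05=5: acc |= 5<<0 -> acc=5 shift=7
  byte[4]=0x15 cont=0 payload=0x15=21: acc |= 21<<7 -> acc=2693 shift=14 [end]
Varint 2: bytes[3:5] = 85 15 -> value 2693 (2 byte(s))
  byte[5]=0x92 cont=1 payload=0x12=18: acc |= 18<<0 -> acc=18 shift=7
  byte[6]=0xFA cont=1 payload=0x7A=122: acc |= 122<<7 -> acc=15634 shift=14
  byte[7]=0xE0 cont=1 payload=0x60=96: acc |= 96<<14 -> acc=1588498 shift=21
  byte[8]=0x5F cont=0 payload=0x5F=95: acc |= 95<<21 -> acc=200817938 shift=28 [end]
Varint 3: bytes[5:9] = 92 FA E0 5F -> value 200817938 (4 byte(s))
  byte[9]=0x82 cont=1 payload=0x02=2: acc |= 2<<0 -> acc=2 shift=7
  byte[10]=0x5E cont=0 payload=0x5E=94: acc |= 94<<7 -> acc=12034 shift=14 [end]
Varint 4: bytes[9:11] = 82 5E -> value 12034 (2 byte(s))
  byte[11]=0x91 cont=1 payload=0x11=17: acc |= 17<<0 -> acc=17 shift=7
  byte[12]=0x71 cont=0 payload=0x71=113: acc |= 113<<7 -> acc=14481 shift=14 [end]
Varint 5: bytes[11:13] = 91 71 -> value 14481 (2 byte(s))
  byte[13]=0x81 cont=1 payload=0x01=1: acc |= 1<<0 -> acc=1 shift=7
  byte[14]=0xA3 cont=1 payload=0x23=35: acc |= 35<<7 -> acc=4481 shift=14
  byte[15]=0x08 cont=0 payload=0x08=8: acc |= 8<<14 -> acc=135553 shift=21 [end]
Varint 6: bytes[13:16] = 81 A3 08 -> value 135553 (3 byte(s))
  byte[16]=0xA4 cont=1 payload=0x24=36: acc |= 36<<0 -> acc=36 shift=7
  byte[17]=0x4E cont=0 payload=0x4E=78: acc |= 78<<7 -> acc=10020 shift=14 [end]
Varint 7: bytes[16:18] = A4 4E -> value 10020 (2 byte(s))

Answer: 13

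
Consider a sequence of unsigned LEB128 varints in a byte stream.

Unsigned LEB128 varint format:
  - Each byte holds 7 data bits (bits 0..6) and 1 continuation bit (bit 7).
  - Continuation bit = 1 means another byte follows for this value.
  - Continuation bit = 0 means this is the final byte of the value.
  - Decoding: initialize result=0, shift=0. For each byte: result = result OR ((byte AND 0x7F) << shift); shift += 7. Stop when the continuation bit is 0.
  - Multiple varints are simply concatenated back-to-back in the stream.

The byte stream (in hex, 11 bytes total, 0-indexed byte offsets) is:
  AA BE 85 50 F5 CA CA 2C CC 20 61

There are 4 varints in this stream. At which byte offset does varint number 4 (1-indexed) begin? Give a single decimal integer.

  byte[0]=0xAA cont=1 payload=0x2A=42: acc |= 42<<0 -> acc=42 shift=7
  byte[1]=0xBE cont=1 payload=0x3E=62: acc |= 62<<7 -> acc=7978 shift=14
  byte[2]=0x85 cont=1 payload=0x05=5: acc |= 5<<14 -> acc=89898 shift=21
  byte[3]=0x50 cont=0 payload=0x50=80: acc |= 80<<21 -> acc=167862058 shift=28 [end]
Varint 1: bytes[0:4] = AA BE 85 50 -> value 167862058 (4 byte(s))
  byte[4]=0xF5 cont=1 payload=0x75=117: acc |= 117<<0 -> acc=117 shift=7
  byte[5]=0xCA cont=1 payload=0x4A=74: acc |= 74<<7 -> acc=9589 shift=14
  byte[6]=0xCA cont=1 payload=0x4A=74: acc |= 74<<14 -> acc=1222005 shift=21
  byte[7]=0x2C cont=0 payload=0x2C=44: acc |= 44<<21 -> acc=93496693 shift=28 [end]
Varint 2: bytes[4:8] = F5 CA CA 2C -> value 93496693 (4 byte(s))
  byte[8]=0xCC cont=1 payload=0x4C=76: acc |= 76<<0 -> acc=76 shift=7
  byte[9]=0x20 cont=0 payload=0x20=32: acc |= 32<<7 -> acc=4172 shift=14 [end]
Varint 3: bytes[8:10] = CC 20 -> value 4172 (2 byte(s))
  byte[10]=0x61 cont=0 payload=0x61=97: acc |= 97<<0 -> acc=97 shift=7 [end]
Varint 4: bytes[10:11] = 61 -> value 97 (1 byte(s))

Answer: 10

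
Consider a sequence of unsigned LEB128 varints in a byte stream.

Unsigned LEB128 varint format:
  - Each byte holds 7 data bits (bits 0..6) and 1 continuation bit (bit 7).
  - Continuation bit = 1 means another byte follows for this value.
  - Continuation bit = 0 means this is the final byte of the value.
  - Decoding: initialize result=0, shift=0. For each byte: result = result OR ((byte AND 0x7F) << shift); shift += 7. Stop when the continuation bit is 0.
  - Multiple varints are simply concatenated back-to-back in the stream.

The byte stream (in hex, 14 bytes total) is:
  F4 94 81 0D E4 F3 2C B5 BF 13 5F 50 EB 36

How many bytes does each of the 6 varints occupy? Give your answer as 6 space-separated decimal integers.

Answer: 4 3 3 1 1 2

Derivation:
  byte[0]=0xF4 cont=1 payload=0x74=116: acc |= 116<<0 -> acc=116 shift=7
  byte[1]=0x94 cont=1 payload=0x14=20: acc |= 20<<7 -> acc=2676 shift=14
  byte[2]=0x81 cont=1 payload=0x01=1: acc |= 1<<14 -> acc=19060 shift=21
  byte[3]=0x0D cont=0 payload=0x0D=13: acc |= 13<<21 -> acc=27282036 shift=28 [end]
Varint 1: bytes[0:4] = F4 94 81 0D -> value 27282036 (4 byte(s))
  byte[4]=0xE4 cont=1 payload=0x64=100: acc |= 100<<0 -> acc=100 shift=7
  byte[5]=0xF3 cont=1 payload=0x73=115: acc |= 115<<7 -> acc=14820 shift=14
  byte[6]=0x2C cont=0 payload=0x2C=44: acc |= 44<<14 -> acc=735716 shift=21 [end]
Varint 2: bytes[4:7] = E4 F3 2C -> value 735716 (3 byte(s))
  byte[7]=0xB5 cont=1 payload=0x35=53: acc |= 53<<0 -> acc=53 shift=7
  byte[8]=0xBF cont=1 payload=0x3F=63: acc |= 63<<7 -> acc=8117 shift=14
  byte[9]=0x13 cont=0 payload=0x13=19: acc |= 19<<14 -> acc=319413 shift=21 [end]
Varint 3: bytes[7:10] = B5 BF 13 -> value 319413 (3 byte(s))
  byte[10]=0x5F cont=0 payload=0x5F=95: acc |= 95<<0 -> acc=95 shift=7 [end]
Varint 4: bytes[10:11] = 5F -> value 95 (1 byte(s))
  byte[11]=0x50 cont=0 payload=0x50=80: acc |= 80<<0 -> acc=80 shift=7 [end]
Varint 5: bytes[11:12] = 50 -> value 80 (1 byte(s))
  byte[12]=0xEB cont=1 payload=0x6B=107: acc |= 107<<0 -> acc=107 shift=7
  byte[13]=0x36 cont=0 payload=0x36=54: acc |= 54<<7 -> acc=7019 shift=14 [end]
Varint 6: bytes[12:14] = EB 36 -> value 7019 (2 byte(s))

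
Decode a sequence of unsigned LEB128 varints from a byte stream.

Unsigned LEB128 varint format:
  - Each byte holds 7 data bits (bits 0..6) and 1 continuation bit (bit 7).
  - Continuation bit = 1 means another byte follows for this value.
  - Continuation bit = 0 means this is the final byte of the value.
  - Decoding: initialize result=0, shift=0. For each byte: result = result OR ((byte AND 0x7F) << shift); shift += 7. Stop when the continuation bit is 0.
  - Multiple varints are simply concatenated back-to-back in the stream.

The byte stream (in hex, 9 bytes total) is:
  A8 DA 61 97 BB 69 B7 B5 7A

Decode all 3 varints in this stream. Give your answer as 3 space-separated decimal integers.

Answer: 1600808 1727895 2005687

Derivation:
  byte[0]=0xA8 cont=1 payload=0x28=40: acc |= 40<<0 -> acc=40 shift=7
  byte[1]=0xDA cont=1 payload=0x5A=90: acc |= 90<<7 -> acc=11560 shift=14
  byte[2]=0x61 cont=0 payload=0x61=97: acc |= 97<<14 -> acc=1600808 shift=21 [end]
Varint 1: bytes[0:3] = A8 DA 61 -> value 1600808 (3 byte(s))
  byte[3]=0x97 cont=1 payload=0x17=23: acc |= 23<<0 -> acc=23 shift=7
  byte[4]=0xBB cont=1 payload=0x3B=59: acc |= 59<<7 -> acc=7575 shift=14
  byte[5]=0x69 cont=0 payload=0x69=105: acc |= 105<<14 -> acc=1727895 shift=21 [end]
Varint 2: bytes[3:6] = 97 BB 69 -> value 1727895 (3 byte(s))
  byte[6]=0xB7 cont=1 payload=0x37=55: acc |= 55<<0 -> acc=55 shift=7
  byte[7]=0xB5 cont=1 payload=0x35=53: acc |= 53<<7 -> acc=6839 shift=14
  byte[8]=0x7A cont=0 payload=0x7A=122: acc |= 122<<14 -> acc=2005687 shift=21 [end]
Varint 3: bytes[6:9] = B7 B5 7A -> value 2005687 (3 byte(s))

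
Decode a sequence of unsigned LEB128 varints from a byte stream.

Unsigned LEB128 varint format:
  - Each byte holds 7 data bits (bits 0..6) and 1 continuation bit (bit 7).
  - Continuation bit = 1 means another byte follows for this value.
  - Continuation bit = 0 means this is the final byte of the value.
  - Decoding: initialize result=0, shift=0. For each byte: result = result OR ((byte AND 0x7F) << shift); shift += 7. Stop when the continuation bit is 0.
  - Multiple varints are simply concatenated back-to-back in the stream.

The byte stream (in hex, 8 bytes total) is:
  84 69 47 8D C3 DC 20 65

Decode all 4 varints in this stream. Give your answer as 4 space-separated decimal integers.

Answer: 13444 71 68624781 101

Derivation:
  byte[0]=0x84 cont=1 payload=0x04=4: acc |= 4<<0 -> acc=4 shift=7
  byte[1]=0x69 cont=0 payload=0x69=105: acc |= 105<<7 -> acc=13444 shift=14 [end]
Varint 1: bytes[0:2] = 84 69 -> value 13444 (2 byte(s))
  byte[2]=0x47 cont=0 payload=0x47=71: acc |= 71<<0 -> acc=71 shift=7 [end]
Varint 2: bytes[2:3] = 47 -> value 71 (1 byte(s))
  byte[3]=0x8D cont=1 payload=0x0D=13: acc |= 13<<0 -> acc=13 shift=7
  byte[4]=0xC3 cont=1 payload=0x43=67: acc |= 67<<7 -> acc=8589 shift=14
  byte[5]=0xDC cont=1 payload=0x5C=92: acc |= 92<<14 -> acc=1515917 shift=21
  byte[6]=0x20 cont=0 payload=0x20=32: acc |= 32<<21 -> acc=68624781 shift=28 [end]
Varint 3: bytes[3:7] = 8D C3 DC 20 -> value 68624781 (4 byte(s))
  byte[7]=0x65 cont=0 payload=0x65=101: acc |= 101<<0 -> acc=101 shift=7 [end]
Varint 4: bytes[7:8] = 65 -> value 101 (1 byte(s))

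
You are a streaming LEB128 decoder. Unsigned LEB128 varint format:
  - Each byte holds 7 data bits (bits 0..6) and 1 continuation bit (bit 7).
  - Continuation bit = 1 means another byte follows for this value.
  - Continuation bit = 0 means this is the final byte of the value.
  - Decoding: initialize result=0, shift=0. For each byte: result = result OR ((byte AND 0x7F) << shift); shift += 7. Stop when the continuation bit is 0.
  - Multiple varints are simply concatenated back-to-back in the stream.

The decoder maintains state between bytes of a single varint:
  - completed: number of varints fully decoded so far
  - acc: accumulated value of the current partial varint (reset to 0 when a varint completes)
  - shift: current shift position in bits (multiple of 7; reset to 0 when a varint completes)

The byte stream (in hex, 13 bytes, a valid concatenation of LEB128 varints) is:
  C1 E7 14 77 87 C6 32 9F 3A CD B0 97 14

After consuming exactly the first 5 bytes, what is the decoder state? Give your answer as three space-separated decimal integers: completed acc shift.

Answer: 2 7 7

Derivation:
byte[0]=0xC1 cont=1 payload=0x41: acc |= 65<<0 -> completed=0 acc=65 shift=7
byte[1]=0xE7 cont=1 payload=0x67: acc |= 103<<7 -> completed=0 acc=13249 shift=14
byte[2]=0x14 cont=0 payload=0x14: varint #1 complete (value=340929); reset -> completed=1 acc=0 shift=0
byte[3]=0x77 cont=0 payload=0x77: varint #2 complete (value=119); reset -> completed=2 acc=0 shift=0
byte[4]=0x87 cont=1 payload=0x07: acc |= 7<<0 -> completed=2 acc=7 shift=7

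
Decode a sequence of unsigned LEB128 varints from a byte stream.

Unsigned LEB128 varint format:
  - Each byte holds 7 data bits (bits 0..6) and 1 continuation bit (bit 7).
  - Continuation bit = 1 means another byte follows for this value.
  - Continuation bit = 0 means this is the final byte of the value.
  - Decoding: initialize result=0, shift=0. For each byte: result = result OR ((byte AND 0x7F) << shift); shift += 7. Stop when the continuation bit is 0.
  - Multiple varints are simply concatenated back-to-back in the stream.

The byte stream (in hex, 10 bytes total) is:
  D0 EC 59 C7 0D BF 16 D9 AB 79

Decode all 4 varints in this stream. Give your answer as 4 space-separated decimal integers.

  byte[0]=0xD0 cont=1 payload=0x50=80: acc |= 80<<0 -> acc=80 shift=7
  byte[1]=0xEC cont=1 payload=0x6C=108: acc |= 108<<7 -> acc=13904 shift=14
  byte[2]=0x59 cont=0 payload=0x59=89: acc |= 89<<14 -> acc=1472080 shift=21 [end]
Varint 1: bytes[0:3] = D0 EC 59 -> value 1472080 (3 byte(s))
  byte[3]=0xC7 cont=1 payload=0x47=71: acc |= 71<<0 -> acc=71 shift=7
  byte[4]=0x0D cont=0 payload=0x0D=13: acc |= 13<<7 -> acc=1735 shift=14 [end]
Varint 2: bytes[3:5] = C7 0D -> value 1735 (2 byte(s))
  byte[5]=0xBF cont=1 payload=0x3F=63: acc |= 63<<0 -> acc=63 shift=7
  byte[6]=0x16 cont=0 payload=0x16=22: acc |= 22<<7 -> acc=2879 shift=14 [end]
Varint 3: bytes[5:7] = BF 16 -> value 2879 (2 byte(s))
  byte[7]=0xD9 cont=1 payload=0x59=89: acc |= 89<<0 -> acc=89 shift=7
  byte[8]=0xAB cont=1 payload=0x2B=43: acc |= 43<<7 -> acc=5593 shift=14
  byte[9]=0x79 cont=0 payload=0x79=121: acc |= 121<<14 -> acc=1988057 shift=21 [end]
Varint 4: bytes[7:10] = D9 AB 79 -> value 1988057 (3 byte(s))

Answer: 1472080 1735 2879 1988057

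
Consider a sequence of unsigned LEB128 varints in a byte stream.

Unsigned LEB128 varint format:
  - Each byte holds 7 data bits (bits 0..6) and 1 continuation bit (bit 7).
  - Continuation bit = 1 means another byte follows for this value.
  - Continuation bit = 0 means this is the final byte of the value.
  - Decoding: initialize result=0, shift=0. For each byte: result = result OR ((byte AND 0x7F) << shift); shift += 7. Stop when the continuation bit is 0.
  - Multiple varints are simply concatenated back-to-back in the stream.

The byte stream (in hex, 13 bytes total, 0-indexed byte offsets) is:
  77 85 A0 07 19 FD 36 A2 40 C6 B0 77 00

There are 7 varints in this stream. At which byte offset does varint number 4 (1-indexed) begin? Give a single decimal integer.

  byte[0]=0x77 cont=0 payload=0x77=119: acc |= 119<<0 -> acc=119 shift=7 [end]
Varint 1: bytes[0:1] = 77 -> value 119 (1 byte(s))
  byte[1]=0x85 cont=1 payload=0x05=5: acc |= 5<<0 -> acc=5 shift=7
  byte[2]=0xA0 cont=1 payload=0x20=32: acc |= 32<<7 -> acc=4101 shift=14
  byte[3]=0x07 cont=0 payload=0x07=7: acc |= 7<<14 -> acc=118789 shift=21 [end]
Varint 2: bytes[1:4] = 85 A0 07 -> value 118789 (3 byte(s))
  byte[4]=0x19 cont=0 payload=0x19=25: acc |= 25<<0 -> acc=25 shift=7 [end]
Varint 3: bytes[4:5] = 19 -> value 25 (1 byte(s))
  byte[5]=0xFD cont=1 payload=0x7D=125: acc |= 125<<0 -> acc=125 shift=7
  byte[6]=0x36 cont=0 payload=0x36=54: acc |= 54<<7 -> acc=7037 shift=14 [end]
Varint 4: bytes[5:7] = FD 36 -> value 7037 (2 byte(s))
  byte[7]=0xA2 cont=1 payload=0x22=34: acc |= 34<<0 -> acc=34 shift=7
  byte[8]=0x40 cont=0 payload=0x40=64: acc |= 64<<7 -> acc=8226 shift=14 [end]
Varint 5: bytes[7:9] = A2 40 -> value 8226 (2 byte(s))
  byte[9]=0xC6 cont=1 payload=0x46=70: acc |= 70<<0 -> acc=70 shift=7
  byte[10]=0xB0 cont=1 payload=0x30=48: acc |= 48<<7 -> acc=6214 shift=14
  byte[11]=0x77 cont=0 payload=0x77=119: acc |= 119<<14 -> acc=1955910 shift=21 [end]
Varint 6: bytes[9:12] = C6 B0 77 -> value 1955910 (3 byte(s))
  byte[12]=0x00 cont=0 payload=0x00=0: acc |= 0<<0 -> acc=0 shift=7 [end]
Varint 7: bytes[12:13] = 00 -> value 0 (1 byte(s))

Answer: 5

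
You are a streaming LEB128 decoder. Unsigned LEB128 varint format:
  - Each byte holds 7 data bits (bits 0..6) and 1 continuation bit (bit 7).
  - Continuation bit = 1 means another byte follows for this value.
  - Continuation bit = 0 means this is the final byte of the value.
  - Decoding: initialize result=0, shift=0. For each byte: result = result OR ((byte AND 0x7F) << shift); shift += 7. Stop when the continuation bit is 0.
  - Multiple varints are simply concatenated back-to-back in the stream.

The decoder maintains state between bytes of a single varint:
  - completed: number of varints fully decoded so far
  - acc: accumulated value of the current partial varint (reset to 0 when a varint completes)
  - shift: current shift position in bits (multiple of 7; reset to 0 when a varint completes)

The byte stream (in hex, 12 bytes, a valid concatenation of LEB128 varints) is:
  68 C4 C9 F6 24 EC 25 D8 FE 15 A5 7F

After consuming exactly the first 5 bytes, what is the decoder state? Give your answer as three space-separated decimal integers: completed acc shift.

byte[0]=0x68 cont=0 payload=0x68: varint #1 complete (value=104); reset -> completed=1 acc=0 shift=0
byte[1]=0xC4 cont=1 payload=0x44: acc |= 68<<0 -> completed=1 acc=68 shift=7
byte[2]=0xC9 cont=1 payload=0x49: acc |= 73<<7 -> completed=1 acc=9412 shift=14
byte[3]=0xF6 cont=1 payload=0x76: acc |= 118<<14 -> completed=1 acc=1942724 shift=21
byte[4]=0x24 cont=0 payload=0x24: varint #2 complete (value=77440196); reset -> completed=2 acc=0 shift=0

Answer: 2 0 0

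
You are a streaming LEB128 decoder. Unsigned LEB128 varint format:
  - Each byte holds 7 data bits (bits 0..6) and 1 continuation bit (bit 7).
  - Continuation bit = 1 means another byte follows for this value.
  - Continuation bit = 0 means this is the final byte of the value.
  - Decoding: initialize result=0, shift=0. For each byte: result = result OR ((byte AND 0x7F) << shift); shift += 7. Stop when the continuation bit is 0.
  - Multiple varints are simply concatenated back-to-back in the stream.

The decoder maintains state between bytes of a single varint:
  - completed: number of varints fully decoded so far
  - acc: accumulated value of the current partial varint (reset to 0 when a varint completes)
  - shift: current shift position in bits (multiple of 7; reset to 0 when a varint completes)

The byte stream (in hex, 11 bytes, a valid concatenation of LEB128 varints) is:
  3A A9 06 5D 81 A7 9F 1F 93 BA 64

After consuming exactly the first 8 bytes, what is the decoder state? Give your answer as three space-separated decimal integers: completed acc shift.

Answer: 4 0 0

Derivation:
byte[0]=0x3A cont=0 payload=0x3A: varint #1 complete (value=58); reset -> completed=1 acc=0 shift=0
byte[1]=0xA9 cont=1 payload=0x29: acc |= 41<<0 -> completed=1 acc=41 shift=7
byte[2]=0x06 cont=0 payload=0x06: varint #2 complete (value=809); reset -> completed=2 acc=0 shift=0
byte[3]=0x5D cont=0 payload=0x5D: varint #3 complete (value=93); reset -> completed=3 acc=0 shift=0
byte[4]=0x81 cont=1 payload=0x01: acc |= 1<<0 -> completed=3 acc=1 shift=7
byte[5]=0xA7 cont=1 payload=0x27: acc |= 39<<7 -> completed=3 acc=4993 shift=14
byte[6]=0x9F cont=1 payload=0x1F: acc |= 31<<14 -> completed=3 acc=512897 shift=21
byte[7]=0x1F cont=0 payload=0x1F: varint #4 complete (value=65524609); reset -> completed=4 acc=0 shift=0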